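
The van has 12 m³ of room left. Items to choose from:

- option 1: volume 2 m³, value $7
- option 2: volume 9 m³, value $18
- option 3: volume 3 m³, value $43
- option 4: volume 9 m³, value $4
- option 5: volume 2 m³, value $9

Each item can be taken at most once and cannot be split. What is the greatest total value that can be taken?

$61

Check high-value combinations within 12 m³:
- option 2+option 3: volume 9+3=12, value 18+43=61
- option 1+option 3+option 5: volume 2+3+2=7, value 7+43+9=59
- option 3+option 5: volume 3+2=5, value 43+9=52
- option 1+option 3: volume 2+3=5, value 7+43=50
Best: $61.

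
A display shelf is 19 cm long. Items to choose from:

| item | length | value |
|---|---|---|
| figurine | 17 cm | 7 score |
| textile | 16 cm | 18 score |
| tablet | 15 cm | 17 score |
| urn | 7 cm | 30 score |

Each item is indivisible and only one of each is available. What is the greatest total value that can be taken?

30 score

This is a 0/1 knapsack; check combinations near the capacity.
- urn: length 7, value 30
- textile: length 16, value 18
- tablet: length 15, value 17
- figurine: length 17, value 7
Best: 30 score.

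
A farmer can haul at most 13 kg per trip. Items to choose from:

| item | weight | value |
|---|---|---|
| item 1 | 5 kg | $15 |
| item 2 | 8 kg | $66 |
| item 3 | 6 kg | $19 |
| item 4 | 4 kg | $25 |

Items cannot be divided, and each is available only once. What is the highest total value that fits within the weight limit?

$91

This is a 0/1 knapsack; check combinations near the capacity.
- item 2+item 4: weight 8+4=12, value 66+25=91
- item 1+item 2: weight 5+8=13, value 15+66=81
- item 2: weight 8, value 66
Best: $91.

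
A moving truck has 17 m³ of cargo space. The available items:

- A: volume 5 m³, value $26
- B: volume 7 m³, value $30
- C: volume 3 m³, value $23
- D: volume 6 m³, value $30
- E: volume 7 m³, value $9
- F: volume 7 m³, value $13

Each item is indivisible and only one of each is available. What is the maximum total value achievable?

$83

Check high-value combinations within 17 m³:
- B+C+D: volume 7+3+6=16, value 30+23+30=83
- A+C+D: volume 5+3+6=14, value 26+23+30=79
- A+B+C: volume 5+7+3=15, value 26+30+23=79
Best: $83.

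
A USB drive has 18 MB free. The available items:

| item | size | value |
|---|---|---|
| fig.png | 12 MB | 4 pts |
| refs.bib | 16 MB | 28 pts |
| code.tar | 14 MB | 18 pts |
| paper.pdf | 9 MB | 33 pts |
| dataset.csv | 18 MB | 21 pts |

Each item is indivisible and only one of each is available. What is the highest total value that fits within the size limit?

Check high-value combinations within 18 MB:
- paper.pdf: size 9, value 33
- refs.bib: size 16, value 28
- dataset.csv: size 18, value 21
- code.tar: size 14, value 18
Best: 33 pts.

33 pts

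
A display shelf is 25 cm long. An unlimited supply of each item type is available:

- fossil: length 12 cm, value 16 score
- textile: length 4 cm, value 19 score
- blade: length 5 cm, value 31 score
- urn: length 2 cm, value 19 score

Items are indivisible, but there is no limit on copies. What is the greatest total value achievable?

Best value-per-unit is urn at 19/2, and filling with it alone uses length 12×2=24. No mix of the others beats 12×19 = 228.

228 score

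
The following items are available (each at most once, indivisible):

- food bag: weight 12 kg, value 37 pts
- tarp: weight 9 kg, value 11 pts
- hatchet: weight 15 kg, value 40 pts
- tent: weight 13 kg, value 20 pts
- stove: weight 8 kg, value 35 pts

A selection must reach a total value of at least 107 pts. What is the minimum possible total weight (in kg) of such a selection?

35

Subsets with value ≥ 107, sorted by total weight:
- food bag+hatchet+stove: weight 35, value 112
- food bag+tarp+hatchet+stove: weight 44, value 123
- food bag+hatchet+tent+stove: weight 48, value 132
Minimum weight: 35 kg.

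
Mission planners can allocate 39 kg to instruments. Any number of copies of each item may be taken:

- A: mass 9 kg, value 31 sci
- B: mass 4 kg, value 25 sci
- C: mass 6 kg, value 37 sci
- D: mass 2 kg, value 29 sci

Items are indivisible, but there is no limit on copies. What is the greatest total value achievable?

Best value-per-unit is D at 29/2, and filling with it alone uses mass 19×2=38. No mix of the others beats 19×29 = 551.

551 sci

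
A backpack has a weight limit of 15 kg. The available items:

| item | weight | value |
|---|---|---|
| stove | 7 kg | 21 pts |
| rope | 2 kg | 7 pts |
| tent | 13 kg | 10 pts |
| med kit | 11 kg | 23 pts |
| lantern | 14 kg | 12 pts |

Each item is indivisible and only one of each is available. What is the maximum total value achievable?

This is a 0/1 knapsack; check combinations near the capacity.
- rope+med kit: weight 2+11=13, value 7+23=30
- stove+rope: weight 7+2=9, value 21+7=28
- med kit: weight 11, value 23
Best: 30 pts.

30 pts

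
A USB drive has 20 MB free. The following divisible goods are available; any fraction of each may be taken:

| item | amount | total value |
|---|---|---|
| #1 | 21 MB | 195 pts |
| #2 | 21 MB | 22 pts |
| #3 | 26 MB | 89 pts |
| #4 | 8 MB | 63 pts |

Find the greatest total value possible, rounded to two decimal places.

185.71

Take in order of value per unit:
- #1 (195/21 per unit): 20 of 21 → value 20×195/21 = 185.7143, running total 185.71
Total 185.71.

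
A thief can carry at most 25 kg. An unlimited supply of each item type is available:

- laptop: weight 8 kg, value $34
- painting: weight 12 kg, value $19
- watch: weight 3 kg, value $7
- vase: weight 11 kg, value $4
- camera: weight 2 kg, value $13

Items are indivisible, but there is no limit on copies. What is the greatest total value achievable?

$156

Best value-per-unit is camera at 13/2, and filling with it alone uses weight 12×2=24. No mix of the others beats 12×13 = 156.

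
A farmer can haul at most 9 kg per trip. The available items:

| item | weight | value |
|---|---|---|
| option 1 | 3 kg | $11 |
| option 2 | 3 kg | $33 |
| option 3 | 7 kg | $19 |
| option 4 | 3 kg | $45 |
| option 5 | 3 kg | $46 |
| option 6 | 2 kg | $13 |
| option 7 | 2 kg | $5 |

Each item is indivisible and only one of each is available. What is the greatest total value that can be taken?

Check high-value combinations within 9 kg:
- option 2+option 4+option 5: weight 3+3+3=9, value 33+45+46=124
- option 4+option 5+option 6: weight 3+3+2=8, value 45+46+13=104
- option 1+option 4+option 5: weight 3+3+3=9, value 11+45+46=102
- option 4+option 5+option 7: weight 3+3+2=8, value 45+46+5=96
- option 2+option 5+option 6: weight 3+3+2=8, value 33+46+13=92
Best: $124.

$124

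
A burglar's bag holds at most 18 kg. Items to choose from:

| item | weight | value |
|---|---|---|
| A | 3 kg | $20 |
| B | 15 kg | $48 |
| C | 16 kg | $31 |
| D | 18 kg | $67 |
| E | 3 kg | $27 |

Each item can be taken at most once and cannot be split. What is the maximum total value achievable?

Check high-value combinations within 18 kg:
- B+E: weight 15+3=18, value 48+27=75
- A+B: weight 3+15=18, value 20+48=68
- D: weight 18, value 67
Best: $75.

$75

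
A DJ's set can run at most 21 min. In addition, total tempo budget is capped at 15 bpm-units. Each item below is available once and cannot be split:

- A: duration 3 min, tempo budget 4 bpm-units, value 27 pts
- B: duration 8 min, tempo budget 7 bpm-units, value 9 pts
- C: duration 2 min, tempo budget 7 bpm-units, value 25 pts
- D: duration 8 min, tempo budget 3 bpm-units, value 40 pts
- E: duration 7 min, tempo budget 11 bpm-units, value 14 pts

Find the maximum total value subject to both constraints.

92 pts

Feasible sets respecting both limits:
- A+C+D: duration 13, tempo budget 14, value 92
- A+B+D: duration 19, tempo budget 14, value 76
- A+D: duration 11, tempo budget 7, value 67
Best: 92 pts.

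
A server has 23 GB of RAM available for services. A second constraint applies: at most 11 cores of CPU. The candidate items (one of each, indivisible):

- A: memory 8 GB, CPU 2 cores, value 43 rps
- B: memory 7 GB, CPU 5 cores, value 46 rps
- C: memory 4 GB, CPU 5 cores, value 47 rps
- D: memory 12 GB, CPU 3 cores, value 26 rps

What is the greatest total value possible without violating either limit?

Feasible sets respecting both limits:
- B+C: memory 11, CPU 10, value 93
- A+C: memory 12, CPU 7, value 90
- A+B: memory 15, CPU 7, value 89
- C+D: memory 16, CPU 8, value 73
Best: 93 rps.

93 rps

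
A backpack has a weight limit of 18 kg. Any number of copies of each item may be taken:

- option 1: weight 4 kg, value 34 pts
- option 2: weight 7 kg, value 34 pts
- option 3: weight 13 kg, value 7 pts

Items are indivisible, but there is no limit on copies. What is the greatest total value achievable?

Best value-per-unit is option 1 at 34/4, and filling with it alone uses weight 4×4=16. No mix of the others beats 4×34 = 136.

136 pts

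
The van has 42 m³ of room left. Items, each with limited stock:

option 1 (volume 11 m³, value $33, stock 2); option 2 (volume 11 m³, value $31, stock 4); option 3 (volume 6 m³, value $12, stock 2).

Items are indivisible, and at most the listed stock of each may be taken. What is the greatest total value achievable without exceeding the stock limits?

$109

Top feasible selections:
- 2×option 1 + 1×option 2 + 1×option 3: volume 39, value 109
- 1×option 1 + 2×option 2 + 1×option 3: volume 39, value 107
- 3×option 2 + 1×option 3: volume 39, value 105
- 2×option 1 + 1×option 2: volume 33, value 97
Best: $109.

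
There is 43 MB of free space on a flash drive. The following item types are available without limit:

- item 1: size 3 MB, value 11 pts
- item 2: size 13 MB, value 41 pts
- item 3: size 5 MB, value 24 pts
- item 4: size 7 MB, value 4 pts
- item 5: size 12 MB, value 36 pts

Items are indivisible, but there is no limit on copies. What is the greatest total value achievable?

Best value-per-unit is item 3 at 24/5; filling with it alone gives 8×24 = 192.
Optimal mix: 1×item 1 + 8×item 3 → size 43, value 203.

203 pts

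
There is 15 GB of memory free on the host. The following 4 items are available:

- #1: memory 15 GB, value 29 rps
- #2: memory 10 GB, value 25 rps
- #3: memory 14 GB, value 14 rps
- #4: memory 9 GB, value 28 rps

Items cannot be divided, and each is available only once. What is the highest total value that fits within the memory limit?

This is a 0/1 knapsack; check combinations near the capacity.
- #1: memory 15, value 29
- #4: memory 9, value 28
- #2: memory 10, value 25
- #3: memory 14, value 14
Best: 29 rps.

29 rps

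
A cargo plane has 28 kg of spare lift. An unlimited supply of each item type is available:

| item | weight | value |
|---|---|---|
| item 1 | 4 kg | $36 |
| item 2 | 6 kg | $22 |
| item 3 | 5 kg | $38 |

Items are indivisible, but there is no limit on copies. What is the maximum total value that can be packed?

Best value-per-unit is item 1 at 36/4, and filling with it alone uses weight 7×4=28. No mix of the others beats 7×36 = 252.

$252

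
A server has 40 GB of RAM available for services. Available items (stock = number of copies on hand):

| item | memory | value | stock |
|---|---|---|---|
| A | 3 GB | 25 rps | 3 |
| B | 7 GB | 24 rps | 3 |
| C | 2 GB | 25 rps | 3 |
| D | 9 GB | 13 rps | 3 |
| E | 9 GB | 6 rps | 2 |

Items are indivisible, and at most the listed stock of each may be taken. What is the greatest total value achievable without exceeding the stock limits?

Top feasible selections:
- 3×A + 3×B + 3×C: memory 36, value 222
- 3×A + 2×B + 3×C + 1×D: memory 38, value 211
- 3×A + 2×B + 3×C + 1×E: memory 38, value 204
Best: 222 rps.

222 rps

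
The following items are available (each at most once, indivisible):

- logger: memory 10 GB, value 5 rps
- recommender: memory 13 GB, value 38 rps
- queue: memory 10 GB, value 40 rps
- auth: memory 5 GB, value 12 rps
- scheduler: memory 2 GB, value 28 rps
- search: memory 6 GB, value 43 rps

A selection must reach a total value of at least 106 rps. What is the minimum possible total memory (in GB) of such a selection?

18

Subsets with value ≥ 106, sorted by total memory:
- queue+scheduler+search: memory 18, value 111
- recommender+scheduler+search: memory 21, value 109
Minimum memory: 18 GB.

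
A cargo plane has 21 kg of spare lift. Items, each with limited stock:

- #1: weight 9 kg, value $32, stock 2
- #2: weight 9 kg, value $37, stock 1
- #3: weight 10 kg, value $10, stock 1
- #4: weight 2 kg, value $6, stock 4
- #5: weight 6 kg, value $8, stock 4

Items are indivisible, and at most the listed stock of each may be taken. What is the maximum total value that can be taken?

$75

Best selections within weight 21 and stock limits:
- 1×#1 + 1×#2 + 1×#4: weight 20, value 75
- 2×#1 + 1×#4: weight 20, value 70
Best: $75.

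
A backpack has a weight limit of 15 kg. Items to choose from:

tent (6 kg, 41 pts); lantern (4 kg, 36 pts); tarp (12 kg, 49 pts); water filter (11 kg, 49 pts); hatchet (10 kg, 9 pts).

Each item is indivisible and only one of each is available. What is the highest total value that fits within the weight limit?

85 pts

This is a 0/1 knapsack; check combinations near the capacity.
- lantern+water filter: weight 4+11=15, value 36+49=85
- tent+lantern: weight 6+4=10, value 41+36=77
- water filter: weight 11, value 49
- tarp: weight 12, value 49
Best: 85 pts.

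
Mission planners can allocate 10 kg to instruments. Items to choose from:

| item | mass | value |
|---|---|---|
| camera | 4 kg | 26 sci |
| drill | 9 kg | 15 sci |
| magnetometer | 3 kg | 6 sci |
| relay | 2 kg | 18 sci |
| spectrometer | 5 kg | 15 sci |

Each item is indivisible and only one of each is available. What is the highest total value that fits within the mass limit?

50 sci

Check high-value combinations within 10 kg:
- camera+magnetometer+relay: mass 4+3+2=9, value 26+6+18=50
- camera+relay: mass 4+2=6, value 26+18=44
- camera+spectrometer: mass 4+5=9, value 26+15=41
Best: 50 sci.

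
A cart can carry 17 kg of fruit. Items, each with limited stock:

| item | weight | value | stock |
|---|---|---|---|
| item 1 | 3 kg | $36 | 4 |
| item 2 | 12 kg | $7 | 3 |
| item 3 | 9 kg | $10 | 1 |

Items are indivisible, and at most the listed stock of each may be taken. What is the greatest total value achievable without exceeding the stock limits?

$144

Best selections within weight 17 and stock limits:
- 4×item 1: weight 12, value 144
- 3×item 1: weight 9, value 108
Best: $144.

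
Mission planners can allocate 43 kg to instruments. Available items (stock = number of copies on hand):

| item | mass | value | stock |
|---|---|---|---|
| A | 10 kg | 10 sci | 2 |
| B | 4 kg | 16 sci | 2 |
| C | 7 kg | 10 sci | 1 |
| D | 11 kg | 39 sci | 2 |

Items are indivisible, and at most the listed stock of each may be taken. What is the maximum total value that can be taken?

Best selections within mass 43 and stock limits:
- 2×B + 1×C + 2×D: mass 37, value 120
- 1×A + 2×B + 2×D: mass 40, value 120
- 1×A + 1×B + 1×C + 2×D: mass 43, value 114
- 2×B + 2×D: mass 30, value 110
Best: 120 sci.

120 sci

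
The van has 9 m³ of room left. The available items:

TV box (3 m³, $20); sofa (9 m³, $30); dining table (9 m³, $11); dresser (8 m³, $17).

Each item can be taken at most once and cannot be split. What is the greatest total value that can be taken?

This is a 0/1 knapsack; check combinations near the capacity.
- sofa: volume 9, value 30
- TV box: volume 3, value 20
- dresser: volume 8, value 17
- dining table: volume 9, value 11
Best: $30.

$30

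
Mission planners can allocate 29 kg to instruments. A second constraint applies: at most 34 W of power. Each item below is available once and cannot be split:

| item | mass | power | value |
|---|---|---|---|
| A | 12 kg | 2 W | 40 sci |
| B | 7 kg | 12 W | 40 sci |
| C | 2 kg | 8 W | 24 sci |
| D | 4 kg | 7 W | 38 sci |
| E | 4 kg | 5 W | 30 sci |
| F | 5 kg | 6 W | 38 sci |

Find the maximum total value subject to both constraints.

172 sci

Feasible sets respecting both limits:
- A+B+C+D+E: mass 29, power 34, value 172
- A+C+D+E+F: mass 27, power 28, value 170
- A+B+D+F: mass 28, power 27, value 156
- A+B+D+E: mass 27, power 26, value 148
Best: 172 sci.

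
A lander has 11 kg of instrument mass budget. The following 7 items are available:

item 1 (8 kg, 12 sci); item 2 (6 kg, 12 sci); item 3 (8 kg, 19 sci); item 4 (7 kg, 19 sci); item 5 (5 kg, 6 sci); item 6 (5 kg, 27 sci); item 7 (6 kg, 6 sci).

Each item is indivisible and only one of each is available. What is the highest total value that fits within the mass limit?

39 sci

Check high-value combinations within 11 kg:
- item 2+item 6: mass 6+5=11, value 12+27=39
- item 5+item 6: mass 5+5=10, value 6+27=33
- item 6+item 7: mass 5+6=11, value 27+6=33
- item 6: mass 5, value 27
- item 4: mass 7, value 19
Best: 39 sci.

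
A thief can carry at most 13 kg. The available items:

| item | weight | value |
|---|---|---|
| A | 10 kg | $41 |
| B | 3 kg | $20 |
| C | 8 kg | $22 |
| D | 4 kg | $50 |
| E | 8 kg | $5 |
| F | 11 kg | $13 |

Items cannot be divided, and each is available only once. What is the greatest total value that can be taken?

This is a 0/1 knapsack; check combinations near the capacity.
- C+D: weight 8+4=12, value 22+50=72
- B+D: weight 3+4=7, value 20+50=70
- A+B: weight 10+3=13, value 41+20=61
- D+E: weight 4+8=12, value 50+5=55
Best: $72.

$72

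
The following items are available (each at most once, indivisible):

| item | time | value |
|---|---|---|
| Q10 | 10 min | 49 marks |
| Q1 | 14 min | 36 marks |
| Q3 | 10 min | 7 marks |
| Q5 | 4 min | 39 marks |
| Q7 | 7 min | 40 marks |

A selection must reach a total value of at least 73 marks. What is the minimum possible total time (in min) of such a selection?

11

Subsets with value ≥ 73, sorted by total time:
- Q5+Q7: time 11, value 79
- Q10+Q5: time 14, value 88
- Q10+Q7: time 17, value 89
- Q1+Q5: time 18, value 75
Minimum time: 11 min.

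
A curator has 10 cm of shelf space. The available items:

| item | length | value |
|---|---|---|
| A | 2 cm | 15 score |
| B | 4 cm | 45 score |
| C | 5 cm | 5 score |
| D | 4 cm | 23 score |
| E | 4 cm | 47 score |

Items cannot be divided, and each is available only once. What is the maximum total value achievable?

107 score

Check high-value combinations within 10 cm:
- A+B+E: length 2+4+4=10, value 15+45+47=107
- B+E: length 4+4=8, value 45+47=92
- A+D+E: length 2+4+4=10, value 15+23+47=85
- A+B+D: length 2+4+4=10, value 15+45+23=83
- D+E: length 4+4=8, value 23+47=70
Best: 107 score.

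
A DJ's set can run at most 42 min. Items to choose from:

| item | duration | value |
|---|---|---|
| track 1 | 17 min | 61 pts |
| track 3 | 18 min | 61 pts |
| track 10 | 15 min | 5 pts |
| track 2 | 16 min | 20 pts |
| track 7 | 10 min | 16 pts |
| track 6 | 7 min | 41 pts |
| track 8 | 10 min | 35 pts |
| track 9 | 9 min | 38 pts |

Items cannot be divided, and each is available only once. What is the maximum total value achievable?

163 pts

Check high-value combinations within 42 min:
- track 1+track 3+track 6: duration 17+18+7=42, value 61+61+41=163
- track 1+track 6+track 9: duration 17+7+9=33, value 61+41+38=140
- track 3+track 6+track 9: duration 18+7+9=34, value 61+41+38=140
- track 1+track 6+track 8: duration 17+7+10=34, value 61+41+35=137
- track 3+track 6+track 8: duration 18+7+10=35, value 61+41+35=137
Best: 163 pts.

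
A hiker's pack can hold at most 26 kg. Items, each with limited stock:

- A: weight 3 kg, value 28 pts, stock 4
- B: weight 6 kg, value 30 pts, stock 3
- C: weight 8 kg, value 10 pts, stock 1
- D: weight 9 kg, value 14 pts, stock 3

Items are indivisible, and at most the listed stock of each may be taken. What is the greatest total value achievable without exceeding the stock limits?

172 pts

Best selections within weight 26 and stock limits:
- 4×A + 2×B: weight 24, value 172
- 4×A + 1×B + 1×C: weight 26, value 152
- 2×A + 3×B: weight 24, value 146
- 3×A + 2×B: weight 21, value 144
Best: 172 pts.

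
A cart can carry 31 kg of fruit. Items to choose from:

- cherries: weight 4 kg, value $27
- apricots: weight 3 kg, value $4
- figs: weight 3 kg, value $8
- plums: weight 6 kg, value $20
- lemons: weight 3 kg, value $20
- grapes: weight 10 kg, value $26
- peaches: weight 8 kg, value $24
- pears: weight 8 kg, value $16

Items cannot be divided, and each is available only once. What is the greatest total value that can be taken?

This is a 0/1 knapsack; check combinations near the capacity.
- cherries+plums+lemons+grapes+peaches: weight 4+6+3+10+8=31, value 27+20+20+26+24=117
- cherries+apricots+figs+lemons+grapes+peaches: weight 4+3+3+3+10+8=31, value 27+4+8+20+26+24=109
- cherries+plums+lemons+grapes+pears: weight 4+6+3+10+8=31, value 27+20+20+26+16=109
- cherries+plums+lemons+peaches+pears: weight 4+6+3+8+8=29, value 27+20+20+24+16=107
- cherries+figs+lemons+grapes+peaches: weight 4+3+3+10+8=28, value 27+8+20+26+24=105
Best: $117.

$117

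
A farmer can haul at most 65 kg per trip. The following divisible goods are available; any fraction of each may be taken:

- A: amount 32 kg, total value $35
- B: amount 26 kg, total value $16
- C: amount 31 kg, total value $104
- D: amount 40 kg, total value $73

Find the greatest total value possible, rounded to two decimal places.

Take in order of value per unit:
- C (104/31 per unit): all 31 → value 104, running total 104.00
- D (73/40 per unit): 34 of 40 → value 34×73/40 = 62.0500, running total 166.05
Total 166.05.

166.05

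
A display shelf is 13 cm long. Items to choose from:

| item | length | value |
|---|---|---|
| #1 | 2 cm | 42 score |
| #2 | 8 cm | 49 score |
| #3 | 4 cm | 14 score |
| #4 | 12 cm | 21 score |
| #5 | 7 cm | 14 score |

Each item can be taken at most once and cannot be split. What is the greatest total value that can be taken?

91 score

Check high-value combinations within 13 cm:
- #1+#2: length 2+8=10, value 42+49=91
- #1+#3+#5: length 2+4+7=13, value 42+14+14=70
- #2+#3: length 8+4=12, value 49+14=63
Best: 91 score.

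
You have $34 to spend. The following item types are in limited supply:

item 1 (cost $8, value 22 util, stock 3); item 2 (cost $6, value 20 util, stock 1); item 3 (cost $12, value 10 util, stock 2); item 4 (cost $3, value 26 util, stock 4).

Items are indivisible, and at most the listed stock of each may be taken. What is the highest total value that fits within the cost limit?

Best selections within cost 34 and stock limits:
- 2×item 1 + 1×item 2 + 4×item 4: cost 34, value 168
- 2×item 1 + 4×item 4: cost 28, value 148
Best: 168 util.

168 util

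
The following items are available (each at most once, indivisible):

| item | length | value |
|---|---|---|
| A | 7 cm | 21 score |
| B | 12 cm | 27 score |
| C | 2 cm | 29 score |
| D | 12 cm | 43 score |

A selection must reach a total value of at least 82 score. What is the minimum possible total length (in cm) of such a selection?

Subsets with value ≥ 82, sorted by total length:
- A+C+D: length 21, value 93
- B+C+D: length 26, value 99
- A+B+D: length 31, value 91
Minimum length: 21 cm.

21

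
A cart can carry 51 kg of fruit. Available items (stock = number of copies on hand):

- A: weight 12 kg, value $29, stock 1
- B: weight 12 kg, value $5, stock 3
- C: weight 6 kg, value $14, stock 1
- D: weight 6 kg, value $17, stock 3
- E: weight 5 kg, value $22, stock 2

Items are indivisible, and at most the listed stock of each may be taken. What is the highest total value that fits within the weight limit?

Best selections within weight 51 and stock limits:
- 1×A + 1×C + 3×D + 2×E: weight 46, value 138
- 1×A + 3×D + 2×E: weight 40, value 124
- 1×A + 1×C + 2×D + 2×E: weight 40, value 121
- 1×A + 1×C + 3×D + 1×E: weight 41, value 116
Best: $138.

$138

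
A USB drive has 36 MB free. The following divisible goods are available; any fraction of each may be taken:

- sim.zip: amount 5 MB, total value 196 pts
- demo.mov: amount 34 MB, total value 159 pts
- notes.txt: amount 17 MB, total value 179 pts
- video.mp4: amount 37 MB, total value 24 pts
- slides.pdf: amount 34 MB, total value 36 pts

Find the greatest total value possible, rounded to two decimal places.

440.47

Take in order of value per unit:
- sim.zip (196/5 per unit): all 5 → value 196, running total 196.00
- notes.txt (179/17 per unit): all 17 → value 179, running total 375.00
- demo.mov (159/34 per unit): 14 of 34 → value 14×159/34 = 65.4706, running total 440.47
Total 440.47.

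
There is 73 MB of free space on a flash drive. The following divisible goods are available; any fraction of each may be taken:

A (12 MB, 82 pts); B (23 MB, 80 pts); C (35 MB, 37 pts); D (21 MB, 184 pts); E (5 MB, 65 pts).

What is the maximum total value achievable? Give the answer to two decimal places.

Take in order of value per unit:
- E (65/5 per unit): all 5 → value 65, running total 65.00
- D (184/21 per unit): all 21 → value 184, running total 249.00
- A (82/12 per unit): all 12 → value 82, running total 331.00
- B (80/23 per unit): all 23 → value 80, running total 411.00
- C (37/35 per unit): 12 of 35 → value 12×37/35 = 12.6857, running total 423.69
Total 423.69.

423.69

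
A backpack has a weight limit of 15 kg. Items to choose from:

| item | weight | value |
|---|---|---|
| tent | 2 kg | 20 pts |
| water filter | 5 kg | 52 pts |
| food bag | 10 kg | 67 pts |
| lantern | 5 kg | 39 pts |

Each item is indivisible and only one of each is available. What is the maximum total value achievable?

Check high-value combinations within 15 kg:
- water filter+food bag: weight 5+10=15, value 52+67=119
- tent+water filter+lantern: weight 2+5+5=12, value 20+52+39=111
- food bag+lantern: weight 10+5=15, value 67+39=106
- water filter+lantern: weight 5+5=10, value 52+39=91
Best: 119 pts.

119 pts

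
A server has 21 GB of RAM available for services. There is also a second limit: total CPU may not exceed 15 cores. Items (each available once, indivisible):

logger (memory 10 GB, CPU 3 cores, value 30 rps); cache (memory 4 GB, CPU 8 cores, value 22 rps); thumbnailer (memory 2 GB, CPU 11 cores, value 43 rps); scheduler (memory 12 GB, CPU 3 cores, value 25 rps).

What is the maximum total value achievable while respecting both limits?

73 rps

Feasible sets respecting both limits:
- logger+thumbnailer: memory 12, CPU 14, value 73
- thumbnailer+scheduler: memory 14, CPU 14, value 68
- logger+cache: memory 14, CPU 11, value 52
- cache+scheduler: memory 16, CPU 11, value 47
Best: 73 rps.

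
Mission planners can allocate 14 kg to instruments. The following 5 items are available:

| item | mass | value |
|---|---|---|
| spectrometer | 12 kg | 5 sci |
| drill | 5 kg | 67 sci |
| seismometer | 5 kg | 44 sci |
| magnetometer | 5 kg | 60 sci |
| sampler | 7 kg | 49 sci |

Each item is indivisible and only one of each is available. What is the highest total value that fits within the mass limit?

Check high-value combinations within 14 kg:
- drill+magnetometer: mass 5+5=10, value 67+60=127
- drill+sampler: mass 5+7=12, value 67+49=116
- drill+seismometer: mass 5+5=10, value 67+44=111
- magnetometer+sampler: mass 5+7=12, value 60+49=109
Best: 127 sci.

127 sci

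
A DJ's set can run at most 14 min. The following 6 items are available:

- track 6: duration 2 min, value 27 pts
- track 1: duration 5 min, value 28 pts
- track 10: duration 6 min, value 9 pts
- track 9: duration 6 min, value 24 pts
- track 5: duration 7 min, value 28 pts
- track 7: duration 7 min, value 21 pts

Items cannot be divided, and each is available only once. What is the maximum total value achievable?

83 pts

Check high-value combinations within 14 min:
- track 6+track 1+track 5: duration 2+5+7=14, value 27+28+28=83
- track 6+track 1+track 9: duration 2+5+6=13, value 27+28+24=79
- track 6+track 1+track 7: duration 2+5+7=14, value 27+28+21=76
Best: 83 pts.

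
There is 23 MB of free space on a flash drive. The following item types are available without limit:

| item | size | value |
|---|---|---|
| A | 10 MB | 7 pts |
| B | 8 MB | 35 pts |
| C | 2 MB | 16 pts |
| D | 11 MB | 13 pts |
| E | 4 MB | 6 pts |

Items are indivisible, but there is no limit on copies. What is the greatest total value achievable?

176 pts

Best value-per-unit is C at 16/2, and filling with it alone uses size 11×2=22. No mix of the others beats 11×16 = 176.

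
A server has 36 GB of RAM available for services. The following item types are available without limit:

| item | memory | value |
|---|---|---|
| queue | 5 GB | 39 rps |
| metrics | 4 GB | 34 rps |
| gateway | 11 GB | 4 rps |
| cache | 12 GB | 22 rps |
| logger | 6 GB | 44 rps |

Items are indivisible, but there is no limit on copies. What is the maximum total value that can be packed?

306 rps

Best value-per-unit is metrics at 34/4, and filling with it alone uses memory 9×4=36. No mix of the others beats 9×34 = 306.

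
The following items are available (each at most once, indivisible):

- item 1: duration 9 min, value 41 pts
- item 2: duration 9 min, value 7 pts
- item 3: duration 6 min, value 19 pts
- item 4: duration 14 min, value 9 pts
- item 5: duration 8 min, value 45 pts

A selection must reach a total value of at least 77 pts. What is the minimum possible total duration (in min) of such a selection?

17

Subsets with value ≥ 77, sorted by total duration:
- item 1+item 5: duration 17, value 86
- item 1+item 3+item 5: duration 23, value 105
- item 1+item 2+item 5: duration 26, value 93
- item 1+item 4+item 5: duration 31, value 95
Minimum duration: 17 min.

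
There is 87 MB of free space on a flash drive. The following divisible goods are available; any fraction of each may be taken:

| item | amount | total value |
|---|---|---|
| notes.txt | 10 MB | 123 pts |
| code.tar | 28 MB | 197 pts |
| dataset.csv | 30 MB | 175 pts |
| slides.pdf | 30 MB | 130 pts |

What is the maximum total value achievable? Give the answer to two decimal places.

Take in order of value per unit:
- notes.txt (123/10 per unit): all 10 → value 123, running total 123.00
- code.tar (197/28 per unit): all 28 → value 197, running total 320.00
- dataset.csv (175/30 per unit): all 30 → value 175, running total 495.00
- slides.pdf (130/30 per unit): 19 of 30 → value 19×130/30 = 82.3333, running total 577.33
Total 577.33.

577.33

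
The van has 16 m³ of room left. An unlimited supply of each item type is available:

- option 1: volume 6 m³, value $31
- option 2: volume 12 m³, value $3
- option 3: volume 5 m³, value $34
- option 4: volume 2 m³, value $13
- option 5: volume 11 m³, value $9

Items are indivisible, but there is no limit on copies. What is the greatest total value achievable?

Best value-per-unit is option 3 at 34/5; filling with it alone gives 3×34 = 102.
Optimal mix: 2×option 3 + 3×option 4 → volume 16, value 107.

$107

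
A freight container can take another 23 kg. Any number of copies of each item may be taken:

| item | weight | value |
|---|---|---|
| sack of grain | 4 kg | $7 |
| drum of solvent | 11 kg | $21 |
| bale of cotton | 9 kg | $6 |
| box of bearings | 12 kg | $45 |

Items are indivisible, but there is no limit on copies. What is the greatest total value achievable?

Best value-per-unit is box of bearings at 45/12; filling with it alone gives 1×45 = 45.
Optimal mix: 1×drum of solvent + 1×box of bearings → weight 23, value 66.

$66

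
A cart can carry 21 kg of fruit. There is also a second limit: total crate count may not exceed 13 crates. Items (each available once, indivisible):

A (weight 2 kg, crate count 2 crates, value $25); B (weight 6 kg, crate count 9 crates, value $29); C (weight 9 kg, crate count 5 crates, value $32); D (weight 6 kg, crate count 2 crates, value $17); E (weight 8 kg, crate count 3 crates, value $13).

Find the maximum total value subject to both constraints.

$74

Feasible sets respecting both limits:
- A+C+D: weight 17, crate count 9, value 74
- A+B+D: weight 14, crate count 13, value 71
- A+C+E: weight 19, crate count 10, value 70
Best: $74.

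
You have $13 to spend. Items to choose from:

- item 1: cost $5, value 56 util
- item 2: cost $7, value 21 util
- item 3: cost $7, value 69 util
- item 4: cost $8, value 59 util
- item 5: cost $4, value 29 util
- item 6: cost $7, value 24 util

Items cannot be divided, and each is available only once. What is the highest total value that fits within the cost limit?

125 util

This is a 0/1 knapsack; check combinations near the capacity.
- item 1+item 3: cost 5+7=12, value 56+69=125
- item 1+item 4: cost 5+8=13, value 56+59=115
- item 3+item 5: cost 7+4=11, value 69+29=98
- item 4+item 5: cost 8+4=12, value 59+29=88
- item 1+item 5: cost 5+4=9, value 56+29=85
Best: 125 util.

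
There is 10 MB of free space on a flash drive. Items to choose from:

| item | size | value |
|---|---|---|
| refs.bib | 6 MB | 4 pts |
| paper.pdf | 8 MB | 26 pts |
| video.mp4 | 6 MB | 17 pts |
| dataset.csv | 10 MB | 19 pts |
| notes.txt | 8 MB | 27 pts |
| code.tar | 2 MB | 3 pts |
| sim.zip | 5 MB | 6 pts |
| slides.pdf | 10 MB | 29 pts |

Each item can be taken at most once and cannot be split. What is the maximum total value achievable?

30 pts

Check high-value combinations within 10 MB:
- notes.txt+code.tar: size 8+2=10, value 27+3=30
- paper.pdf+code.tar: size 8+2=10, value 26+3=29
- slides.pdf: size 10, value 29
- notes.txt: size 8, value 27
Best: 30 pts.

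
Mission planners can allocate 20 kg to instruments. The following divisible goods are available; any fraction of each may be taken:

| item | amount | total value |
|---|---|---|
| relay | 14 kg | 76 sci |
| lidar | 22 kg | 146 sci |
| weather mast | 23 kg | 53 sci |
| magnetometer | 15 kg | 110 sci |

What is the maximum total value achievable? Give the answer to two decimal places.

143.18

Take in order of value per unit:
- magnetometer (110/15 per unit): all 15 → value 110, running total 110.00
- lidar (146/22 per unit): 5 of 22 → value 5×146/22 = 33.1818, running total 143.18
Total 143.18.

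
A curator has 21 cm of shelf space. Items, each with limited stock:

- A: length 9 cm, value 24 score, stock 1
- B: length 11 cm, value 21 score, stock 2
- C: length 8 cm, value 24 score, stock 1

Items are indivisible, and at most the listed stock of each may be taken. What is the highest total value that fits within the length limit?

48 score

Best selections within length 21 and stock limits:
- 1×A + 1×C: length 17, value 48
- 1×B + 1×C: length 19, value 45
Best: 48 score.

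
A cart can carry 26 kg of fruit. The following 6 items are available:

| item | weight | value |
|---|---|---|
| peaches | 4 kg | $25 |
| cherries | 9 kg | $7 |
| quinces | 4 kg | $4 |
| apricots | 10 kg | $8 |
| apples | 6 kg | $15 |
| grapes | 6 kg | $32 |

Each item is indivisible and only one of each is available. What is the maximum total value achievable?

$80

Check high-value combinations within 26 kg:
- peaches+apricots+apples+grapes: weight 4+10+6+6=26, value 25+8+15+32=80
- peaches+cherries+apples+grapes: weight 4+9+6+6=25, value 25+7+15+32=79
- peaches+quinces+apples+grapes: weight 4+4+6+6=20, value 25+4+15+32=76
- peaches+apples+grapes: weight 4+6+6=16, value 25+15+32=72
Best: $80.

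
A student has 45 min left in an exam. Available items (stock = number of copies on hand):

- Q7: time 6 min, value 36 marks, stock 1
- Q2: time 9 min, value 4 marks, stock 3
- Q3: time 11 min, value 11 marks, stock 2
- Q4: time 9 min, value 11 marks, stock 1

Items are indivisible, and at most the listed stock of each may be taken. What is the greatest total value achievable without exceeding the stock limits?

Best selections within time 45 and stock limits:
- 1×Q7 + 2×Q3 + 1×Q4: time 37, value 69
- 1×Q7 + 2×Q2 + 1×Q3 + 1×Q4: time 44, value 66
Best: 69 marks.

69 marks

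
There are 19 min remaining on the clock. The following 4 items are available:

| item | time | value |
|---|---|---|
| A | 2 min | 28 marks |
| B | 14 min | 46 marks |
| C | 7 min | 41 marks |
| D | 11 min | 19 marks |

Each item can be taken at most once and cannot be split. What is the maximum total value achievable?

This is a 0/1 knapsack; check combinations near the capacity.
- A+B: time 2+14=16, value 28+46=74
- A+C: time 2+7=9, value 28+41=69
- C+D: time 7+11=18, value 41+19=60
Best: 74 marks.

74 marks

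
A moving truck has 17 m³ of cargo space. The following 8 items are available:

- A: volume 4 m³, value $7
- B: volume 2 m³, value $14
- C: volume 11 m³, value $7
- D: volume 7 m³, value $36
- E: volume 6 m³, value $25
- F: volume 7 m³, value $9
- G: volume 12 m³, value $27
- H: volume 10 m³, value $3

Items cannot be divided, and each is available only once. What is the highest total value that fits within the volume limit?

$75

This is a 0/1 knapsack; check combinations near the capacity.
- B+D+E: volume 2+7+6=15, value 14+36+25=75
- A+D+E: volume 4+7+6=17, value 7+36+25=68
- D+E: volume 7+6=13, value 36+25=61
- B+D+F: volume 2+7+7=16, value 14+36+9=59
- A+B+D: volume 4+2+7=13, value 7+14+36=57
Best: $75.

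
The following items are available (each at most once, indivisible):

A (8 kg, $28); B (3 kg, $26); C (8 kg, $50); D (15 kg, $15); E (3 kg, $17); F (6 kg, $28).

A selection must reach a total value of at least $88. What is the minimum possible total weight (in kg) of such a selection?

14

Subsets with value ≥ 88, sorted by total weight:
- B+C+E: weight 14, value 93
- B+C+F: weight 17, value 104
- C+E+F: weight 17, value 95
Minimum weight: 14 kg.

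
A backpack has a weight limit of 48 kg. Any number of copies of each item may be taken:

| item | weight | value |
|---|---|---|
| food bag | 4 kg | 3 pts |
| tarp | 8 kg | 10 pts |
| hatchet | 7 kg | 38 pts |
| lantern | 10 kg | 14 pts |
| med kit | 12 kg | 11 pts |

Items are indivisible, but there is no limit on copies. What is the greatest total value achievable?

231 pts

Best value-per-unit is hatchet at 38/7; filling with it alone gives 6×38 = 228.
Optimal mix: 1×food bag + 6×hatchet → weight 46, value 231.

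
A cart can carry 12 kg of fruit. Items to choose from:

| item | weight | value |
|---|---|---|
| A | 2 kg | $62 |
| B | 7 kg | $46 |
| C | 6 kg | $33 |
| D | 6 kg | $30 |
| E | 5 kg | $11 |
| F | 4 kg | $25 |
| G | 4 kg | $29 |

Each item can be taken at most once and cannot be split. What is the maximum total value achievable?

$124

Check high-value combinations within 12 kg:
- A+C+G: weight 2+6+4=12, value 62+33+29=124
- A+D+G: weight 2+6+4=12, value 62+30+29=121
- A+C+F: weight 2+6+4=12, value 62+33+25=120
Best: $124.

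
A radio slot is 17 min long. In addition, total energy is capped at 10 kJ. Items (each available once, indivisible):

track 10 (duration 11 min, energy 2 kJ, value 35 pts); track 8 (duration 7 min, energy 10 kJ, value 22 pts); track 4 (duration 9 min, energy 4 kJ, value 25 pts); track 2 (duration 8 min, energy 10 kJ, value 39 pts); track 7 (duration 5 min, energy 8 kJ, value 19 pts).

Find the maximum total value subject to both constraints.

Feasible sets respecting both limits:
- track 10+track 7: duration 16, energy 10, value 54
- track 2: duration 8, energy 10, value 39
- track 10: duration 11, energy 2, value 35
Best: 54 pts.

54 pts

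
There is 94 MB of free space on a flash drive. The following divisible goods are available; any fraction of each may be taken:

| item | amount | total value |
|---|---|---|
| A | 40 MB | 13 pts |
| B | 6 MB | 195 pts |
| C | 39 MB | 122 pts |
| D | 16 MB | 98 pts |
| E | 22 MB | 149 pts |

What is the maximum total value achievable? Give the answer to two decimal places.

Take in order of value per unit:
- B (195/6 per unit): all 6 → value 195, running total 195.00
- E (149/22 per unit): all 22 → value 149, running total 344.00
- D (98/16 per unit): all 16 → value 98, running total 442.00
- C (122/39 per unit): all 39 → value 122, running total 564.00
- A (13/40 per unit): 11 of 40 → value 11×13/40 = 3.5750, running total 567.58
Total 567.58.

567.58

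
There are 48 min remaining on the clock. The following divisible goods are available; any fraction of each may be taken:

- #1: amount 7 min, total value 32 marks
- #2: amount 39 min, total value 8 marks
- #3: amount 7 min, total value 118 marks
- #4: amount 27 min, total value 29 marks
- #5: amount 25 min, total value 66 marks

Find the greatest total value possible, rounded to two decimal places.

225.67

Take in order of value per unit:
- #3 (118/7 per unit): all 7 → value 118, running total 118.00
- #1 (32/7 per unit): all 7 → value 32, running total 150.00
- #5 (66/25 per unit): all 25 → value 66, running total 216.00
- #4 (29/27 per unit): 9 of 27 → value 9×29/27 = 9.6667, running total 225.67
Total 225.67.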